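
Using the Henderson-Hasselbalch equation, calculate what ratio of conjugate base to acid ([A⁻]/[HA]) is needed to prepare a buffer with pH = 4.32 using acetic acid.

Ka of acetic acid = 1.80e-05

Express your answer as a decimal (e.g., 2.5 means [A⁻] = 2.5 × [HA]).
[A⁻]/[HA] = 0.376

pKa = −log(1.80e-05) = 4.7447. pH = pKa + log([A⁻]/[HA]). 4.32 = 4.7447 + log(ratio). log(ratio) = 4.32 − 4.7447 = -0.4247. ratio = 10^(-0.4247) = 0.376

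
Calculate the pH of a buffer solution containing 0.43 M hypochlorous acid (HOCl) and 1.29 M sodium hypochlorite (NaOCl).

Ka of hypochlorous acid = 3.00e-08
pH = 8.00

pKa = -log(3.00e-08) = 7.52. pH = pKa + log([A⁻]/[HA]) = 7.52 + log(1.29/0.43)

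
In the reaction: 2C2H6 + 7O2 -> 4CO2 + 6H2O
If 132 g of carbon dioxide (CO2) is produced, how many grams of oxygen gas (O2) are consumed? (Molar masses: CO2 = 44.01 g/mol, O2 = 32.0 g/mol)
Moles of CO2 = 132 g ÷ 44.01 g/mol = 2.99932 mol
Mole ratio: 7 mol O2 / 4 mol CO2
Moles of O2 = 2.99932 × (7/4) = 5.24881 mol
Mass of O2 = 5.24881 mol × 32.0 g/mol = 168 g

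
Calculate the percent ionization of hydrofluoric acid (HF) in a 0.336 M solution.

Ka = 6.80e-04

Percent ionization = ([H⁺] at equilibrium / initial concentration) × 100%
Percent ionization = 4.4%

Let x = [H⁺]. Ka = x²/(C - x) ⇒ x² + (6.80e-04)x - (6.80e-04)(0.336) = 0. x = 1.4779e-02. Percent = (1.4779e-02/0.336) × 100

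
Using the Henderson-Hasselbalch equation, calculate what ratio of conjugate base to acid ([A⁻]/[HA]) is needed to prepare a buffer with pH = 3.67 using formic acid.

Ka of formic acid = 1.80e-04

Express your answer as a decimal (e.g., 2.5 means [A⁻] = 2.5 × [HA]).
[A⁻]/[HA] = 0.842

pKa = −log(1.80e-04) = 3.7447. pH = pKa + log([A⁻]/[HA]). 3.67 = 3.7447 + log(ratio). log(ratio) = 3.67 − 3.7447 = -0.0747. ratio = 10^(-0.0747) = 0.842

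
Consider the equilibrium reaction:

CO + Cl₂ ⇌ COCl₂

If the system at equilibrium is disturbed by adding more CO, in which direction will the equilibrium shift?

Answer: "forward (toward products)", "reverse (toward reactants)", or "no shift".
forward (toward products)

Apply Le Chatelier's principle: system shifts to counteract the change.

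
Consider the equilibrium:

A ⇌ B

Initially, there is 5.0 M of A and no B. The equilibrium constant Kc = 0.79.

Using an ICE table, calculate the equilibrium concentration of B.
[B] = 2.207 M

ICE: [A] = 5.0 − x, [B] = x.
Kc = x/(5.0 − x) = 0.79 ⇒ x = 0.79·5.0/(1 + 0.79) = 3.95/1.79 = 2.207.
[B] = x = 2.207 M.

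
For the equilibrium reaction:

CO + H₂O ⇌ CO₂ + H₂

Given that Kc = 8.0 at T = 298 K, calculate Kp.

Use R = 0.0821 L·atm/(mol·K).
K_p = 8.0000

Δn = (moles gaseous products) − (moles gaseous reactants) = 0
T = 298 K; RT = 0.0821 × 298 = 24.4658
Kp = Kc·(RT)^Δn = 8.0 × (24.4658)^0 = 8.0 × 1 = 8.0000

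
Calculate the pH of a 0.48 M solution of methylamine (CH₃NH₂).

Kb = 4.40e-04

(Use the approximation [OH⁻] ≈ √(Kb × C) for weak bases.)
pH = 12.16

[OH⁻] = √(Kb × C) = √(4.40e-04 × 0.48) = 1.4533e-02. pOH = 1.84, pH = 14 - pOH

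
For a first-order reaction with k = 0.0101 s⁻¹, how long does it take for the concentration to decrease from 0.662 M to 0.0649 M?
229.94 s

From ln[A] = ln[A]₀ - k·t: t = ln([A]₀/[A])/k = ln(0.662/0.0649)/0.0101 = ln(10.2003)/0.0101 = 2.3224/0.0101 = 229.94 s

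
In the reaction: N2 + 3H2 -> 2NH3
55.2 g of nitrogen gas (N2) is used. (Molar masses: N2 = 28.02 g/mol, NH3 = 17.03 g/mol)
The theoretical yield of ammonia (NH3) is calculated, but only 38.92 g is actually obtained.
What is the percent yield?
Moles of N2 = 55.2 g ÷ 28.02 g/mol = 1.97002 mol
Mole ratio: 2 mol NH3 / 1 mol N2
Moles of NH3 = 1.97002 × (2/1) = 3.94004 mol
Theoretical yield = 3.94004 mol × 17.03 g/mol = 67.099 g
Actual yield = 38.92 g
Percent yield = (38.92 / 67.099) × 100% = 58.0%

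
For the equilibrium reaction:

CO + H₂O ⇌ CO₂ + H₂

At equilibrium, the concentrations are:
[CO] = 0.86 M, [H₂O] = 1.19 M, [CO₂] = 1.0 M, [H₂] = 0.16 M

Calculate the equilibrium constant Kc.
K_c = 0.1563

Kc = ([CO₂] × [H₂]) / ([CO] × [H₂O])
   = ((1.0)·(0.16)) / ((0.86)·(1.19))
   = 0.16 / 1.0234 = 0.1563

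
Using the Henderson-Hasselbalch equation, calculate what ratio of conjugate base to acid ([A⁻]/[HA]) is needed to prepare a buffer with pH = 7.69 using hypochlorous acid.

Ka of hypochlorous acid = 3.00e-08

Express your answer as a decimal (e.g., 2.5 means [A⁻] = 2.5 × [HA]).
[A⁻]/[HA] = 1.469

pKa = −log(3.00e-08) = 7.5229. pH = pKa + log([A⁻]/[HA]). 7.69 = 7.5229 + log(ratio). log(ratio) = 7.69 − 7.5229 = 0.1671. ratio = 10^(0.1671) = 1.469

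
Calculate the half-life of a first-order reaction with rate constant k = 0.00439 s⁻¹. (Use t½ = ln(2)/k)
157.89 s

t½ = ln(2)/k = 0.6931/0.00439 = 157.89 s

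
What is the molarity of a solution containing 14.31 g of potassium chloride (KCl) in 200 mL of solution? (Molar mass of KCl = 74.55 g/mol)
Moles of KCl = 14.31 g ÷ 74.55 g/mol = 0.191952 mol
Volume = 200 mL = 0.2 L
Molarity = 0.191952 mol ÷ 0.2 L = 0.9598 M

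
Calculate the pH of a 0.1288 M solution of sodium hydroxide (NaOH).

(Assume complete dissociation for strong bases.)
pH = 13.11

[OH⁻] = 0.1288 M for strong base. pOH = -log[OH⁻] = 0.89, pH = 14 - pOH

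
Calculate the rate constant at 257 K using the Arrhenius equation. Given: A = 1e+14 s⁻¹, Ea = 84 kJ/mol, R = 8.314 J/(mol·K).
8.44e-04 s⁻¹

k = A·exp(-Ea/(R·T)) = 1e+14·exp(-84000/(8.314·257)) = 1e+14·exp(-39.3130) = 1e+14·8.4447e-18 = 8.44e-04 s⁻¹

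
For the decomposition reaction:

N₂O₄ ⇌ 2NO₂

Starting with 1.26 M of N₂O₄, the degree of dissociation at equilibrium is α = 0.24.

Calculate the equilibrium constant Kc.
K_c = 0.3820

x = α·[A]₀ = 0.24 × 1.26 = 0.3024 M dissociated.
At eq: [N₂O₄] = 1.26 − 0.3024 = 0.9576 M; [NO₂] = 2x = 0.6048 M.
Kc = [NO₂]²/[N₂O₄] = (0.6048)²/0.9576 = 0.382.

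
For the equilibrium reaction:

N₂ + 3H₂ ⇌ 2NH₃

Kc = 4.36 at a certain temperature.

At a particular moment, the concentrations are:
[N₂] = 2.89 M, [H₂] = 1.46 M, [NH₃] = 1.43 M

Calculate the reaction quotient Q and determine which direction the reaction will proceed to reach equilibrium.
Q = 0.227, Q < K, reaction proceeds forward (toward products)

Q = ([NH₃]^2) / ([N₂] × [H₂]^3)
  = ((1.43)^2) / ((2.89)·(1.46)^3) = 2.0449/8.9941 = 0.2274
Since Q = 0.2274 < Kc = 4.36, the reaction proceeds forward (toward products) to reach equilibrium.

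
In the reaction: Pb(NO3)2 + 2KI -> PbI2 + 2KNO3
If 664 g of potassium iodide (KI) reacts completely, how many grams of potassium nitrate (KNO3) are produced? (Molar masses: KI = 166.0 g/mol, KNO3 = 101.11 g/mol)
Moles of KI = 664 g ÷ 166.0 g/mol = 4 mol
Mole ratio: 2 mol KNO3 / 2 mol KI
Moles of KNO3 = 4 × (2/2) = 4 mol
Mass of KNO3 = 4 mol × 101.11 g/mol = 404.4 g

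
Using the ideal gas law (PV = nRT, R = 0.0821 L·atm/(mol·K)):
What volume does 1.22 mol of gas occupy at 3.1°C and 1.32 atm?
T = 3.1°C + 273.15 = 276.25 K
V = nRT/P = (1.22 × 0.0821 × 276.25) / 1.32
V = 20.96 L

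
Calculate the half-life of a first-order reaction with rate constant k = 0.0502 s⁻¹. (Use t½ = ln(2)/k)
13.81 s

t½ = ln(2)/k = 0.6931/0.0502 = 13.81 s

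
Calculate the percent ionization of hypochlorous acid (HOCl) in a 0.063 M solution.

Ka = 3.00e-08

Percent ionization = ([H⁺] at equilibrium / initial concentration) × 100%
Percent ionization = 0.069%

Let x = [H⁺]. Ka = x²/(C - x) ⇒ x² + (3.00e-08)x - (3.00e-08)(0.063) = 0. x = 4.3459e-05. Percent = (4.3459e-05/0.063) × 100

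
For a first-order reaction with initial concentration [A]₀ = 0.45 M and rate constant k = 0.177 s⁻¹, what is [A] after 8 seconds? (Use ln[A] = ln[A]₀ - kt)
0.1092 M

ln[A] = ln[A]₀ - k·t = ln(0.45) - (0.177)·(8) = -0.7985 - 1.4160 = -2.2145
[A] = e^(-2.2145) = 0.1092 M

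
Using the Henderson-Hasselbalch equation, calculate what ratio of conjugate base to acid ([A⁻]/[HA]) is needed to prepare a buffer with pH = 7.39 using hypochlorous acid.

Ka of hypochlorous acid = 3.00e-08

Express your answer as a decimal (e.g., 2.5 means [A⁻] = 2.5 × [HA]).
[A⁻]/[HA] = 0.736

pKa = −log(3.00e-08) = 7.5229. pH = pKa + log([A⁻]/[HA]). 7.39 = 7.5229 + log(ratio). log(ratio) = 7.39 − 7.5229 = -0.1329. ratio = 10^(-0.1329) = 0.736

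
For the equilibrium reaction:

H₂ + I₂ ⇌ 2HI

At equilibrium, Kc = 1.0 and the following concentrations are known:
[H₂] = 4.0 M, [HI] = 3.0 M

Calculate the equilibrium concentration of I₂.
[I₂] = 2.2500 M

Kc = ([HI]^2) / ([H₂] × [I₂]) = 1.0
[I₂]^1 = (product terms)/(Kc · other reactant terms) = 9 / (1.0 · 4) = 2.25
[I₂] = 2.2500 M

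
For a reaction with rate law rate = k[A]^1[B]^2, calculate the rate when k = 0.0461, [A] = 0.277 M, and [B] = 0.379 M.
0.001834 M/s

rate = k·[A]^1·[B]^2 = 0.0461·(0.277)^1·(0.379)^2 = 0.0461·0.277·0.143641 = 0.001834 M/s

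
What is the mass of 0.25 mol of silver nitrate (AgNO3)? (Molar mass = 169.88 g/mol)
Mass = 0.25 mol × 169.88 g/mol = 42.47 g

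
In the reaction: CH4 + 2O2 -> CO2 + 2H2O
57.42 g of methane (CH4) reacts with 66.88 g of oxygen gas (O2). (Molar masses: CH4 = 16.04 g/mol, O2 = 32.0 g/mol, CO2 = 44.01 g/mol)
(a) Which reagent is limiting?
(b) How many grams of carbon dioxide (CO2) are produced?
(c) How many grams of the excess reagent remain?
(a) O2, (b) 45.99 g, (c) 40.66 g

Moles of CH4 = 57.42 g ÷ 16.04 g/mol = 3.5798 mol
Moles of O2 = 66.88 g ÷ 32.0 g/mol = 2.09 mol
Moles ÷ coefficient: CH4: 3.5798/1 = 3.58, O2: 2.09/2 = 1.045
(a) O2 has the smaller value, so O2 is the limiting reagent.
(b) Moles of CO2 = 2.09 mol O2 × (1/2) = 1.045 mol; mass = 1.045 mol × 44.01 g/mol = 45.99 g
(c) CH4 consumed = 2.09 × (1/2) = 1.045 mol; remaining = 3.5798 − 1.045 = 2.5348 mol; mass = 2.5348 mol × 16.04 g/mol = 40.66 g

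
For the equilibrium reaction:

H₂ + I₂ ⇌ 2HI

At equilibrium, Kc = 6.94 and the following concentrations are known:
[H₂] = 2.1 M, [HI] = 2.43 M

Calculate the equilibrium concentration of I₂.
[I₂] = 0.4052 M

Kc = ([HI]^2) / ([H₂] × [I₂]) = 6.94
[I₂]^1 = (product terms)/(Kc · other reactant terms) = 5.9049 / (6.94 · 2.1) = 0.40517
[I₂] = 0.4052 M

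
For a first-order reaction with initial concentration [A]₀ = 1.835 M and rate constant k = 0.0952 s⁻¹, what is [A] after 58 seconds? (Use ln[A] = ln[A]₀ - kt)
0.0073 M

ln[A] = ln[A]₀ - k·t = ln(1.835) - (0.0952)·(58) = 0.6070 - 5.5216 = -4.9146
[A] = e^(-4.9146) = 0.0073 M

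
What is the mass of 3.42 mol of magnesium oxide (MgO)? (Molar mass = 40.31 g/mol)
Mass = 3.42 mol × 40.31 g/mol = 137.9 g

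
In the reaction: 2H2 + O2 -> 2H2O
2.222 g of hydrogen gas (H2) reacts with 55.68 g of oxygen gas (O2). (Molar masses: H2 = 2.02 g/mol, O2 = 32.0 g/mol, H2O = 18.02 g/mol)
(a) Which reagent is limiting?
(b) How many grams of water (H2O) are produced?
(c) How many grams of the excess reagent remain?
(a) H2, (b) 19.82 g, (c) 38.08 g

Moles of H2 = 2.222 g ÷ 2.02 g/mol = 1.1 mol
Moles of O2 = 55.68 g ÷ 32.0 g/mol = 1.74 mol
Moles ÷ coefficient: H2: 1.1/2 = 0.55, O2: 1.74/1 = 1.74
(a) H2 has the smaller value, so H2 is the limiting reagent.
(b) Moles of H2O = 1.1 mol H2 × (2/2) = 1.1 mol; mass = 1.1 mol × 18.02 g/mol = 19.82 g
(c) O2 consumed = 1.1 × (1/2) = 0.55 mol; remaining = 1.74 − 0.55 = 1.19 mol; mass = 1.19 mol × 32.0 g/mol = 38.08 g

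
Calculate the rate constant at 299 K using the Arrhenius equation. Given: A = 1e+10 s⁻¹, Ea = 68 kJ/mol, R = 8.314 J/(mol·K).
1.32e-02 s⁻¹

k = A·exp(-Ea/(R·T)) = 1e+10·exp(-68000/(8.314·299)) = 1e+10·exp(-27.3544) = 1e+10·1.3186e-12 = 1.32e-02 s⁻¹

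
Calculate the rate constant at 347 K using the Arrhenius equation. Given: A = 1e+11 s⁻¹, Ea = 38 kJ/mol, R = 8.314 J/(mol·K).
1.90e+05 s⁻¹

k = A·exp(-Ea/(R·T)) = 1e+11·exp(-38000/(8.314·347)) = 1e+11·exp(-13.1718) = 1e+11·1.9036e-06 = 1.90e+05 s⁻¹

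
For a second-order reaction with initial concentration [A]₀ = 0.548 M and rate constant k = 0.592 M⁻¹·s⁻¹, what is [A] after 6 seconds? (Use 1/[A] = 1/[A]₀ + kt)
0.1860 M

1/[A] = 1/[A]₀ + k·t = 1/0.548 + (0.592)·(6) = 1.8248 + 3.5520 = 5.3768
[A] = 1/5.3768 = 0.1860 M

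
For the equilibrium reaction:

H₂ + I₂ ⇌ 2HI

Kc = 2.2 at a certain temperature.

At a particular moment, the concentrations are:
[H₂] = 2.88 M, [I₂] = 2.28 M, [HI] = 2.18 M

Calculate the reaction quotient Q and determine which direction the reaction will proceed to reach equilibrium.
Q = 0.724, Q < K, reaction proceeds forward (toward products)

Q = ([HI]^2) / ([H₂] × [I₂])
  = ((2.18)^2) / ((2.88)·(2.28)) = 4.7524/6.5664 = 0.7237
Since Q = 0.7237 < Kc = 2.2, the reaction proceeds forward (toward products) to reach equilibrium.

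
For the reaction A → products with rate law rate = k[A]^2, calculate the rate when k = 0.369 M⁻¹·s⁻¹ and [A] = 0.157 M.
0.009095 M/s

rate = k·[A]^2 = 0.369·(0.157)^2 = 0.369·0.024649 = 0.009095 M/s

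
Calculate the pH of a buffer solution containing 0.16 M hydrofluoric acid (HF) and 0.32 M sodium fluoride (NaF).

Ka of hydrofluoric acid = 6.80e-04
pH = 3.47

pKa = -log(6.80e-04) = 3.17. pH = pKa + log([A⁻]/[HA]) = 3.17 + log(0.32/0.16)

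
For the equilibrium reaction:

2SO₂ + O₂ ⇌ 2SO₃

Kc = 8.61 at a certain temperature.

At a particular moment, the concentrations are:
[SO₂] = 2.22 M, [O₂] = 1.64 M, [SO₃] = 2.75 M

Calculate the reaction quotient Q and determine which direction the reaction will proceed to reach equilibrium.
Q = 0.936, Q < K, reaction proceeds forward (toward products)

Q = ([SO₃]^2) / ([SO₂]^2 × [O₂])
  = ((2.75)^2) / ((2.22)^2·(1.64)) = 7.5625/8.0826 = 0.9357
Since Q = 0.9357 < Kc = 8.61, the reaction proceeds forward (toward products) to reach equilibrium.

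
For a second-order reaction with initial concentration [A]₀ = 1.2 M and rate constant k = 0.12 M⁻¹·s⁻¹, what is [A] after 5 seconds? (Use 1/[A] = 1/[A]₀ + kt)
0.6977 M

1/[A] = 1/[A]₀ + k·t = 1/1.2 + (0.12)·(5) = 0.8333 + 0.6000 = 1.4333
[A] = 1/1.4333 = 0.6977 M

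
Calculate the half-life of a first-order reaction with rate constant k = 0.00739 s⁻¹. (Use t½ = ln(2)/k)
93.80 s

t½ = ln(2)/k = 0.6931/0.00739 = 93.80 s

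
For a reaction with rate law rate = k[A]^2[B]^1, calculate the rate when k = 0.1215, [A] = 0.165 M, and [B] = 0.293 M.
0.0009692 M/s

rate = k·[A]^2·[B]^1 = 0.1215·(0.165)^2·(0.293)^1 = 0.1215·0.027225·0.293 = 0.0009692 M/s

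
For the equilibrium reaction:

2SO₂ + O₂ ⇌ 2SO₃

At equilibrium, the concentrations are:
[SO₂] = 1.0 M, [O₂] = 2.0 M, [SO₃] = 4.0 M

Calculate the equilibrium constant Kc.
K_c = 8.0000

Kc = ([SO₃]^2) / ([SO₂]^2 × [O₂])
   = ((4.0)^2) / ((1.0)^2·(2.0))
   = 16 / 2 = 8.0000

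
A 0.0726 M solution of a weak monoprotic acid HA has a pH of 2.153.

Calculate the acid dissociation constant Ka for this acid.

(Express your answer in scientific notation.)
K_a = 7.54e-04

[H⁺] = 10^(−pH) = 10^(−2.153) = 7.031e-03 M. For HA ⇌ H⁺ + A⁻, Ka = x²/(C − x) = (7.031e-03)²/(0.0726 − 7.031e-03) = 7.54e-04.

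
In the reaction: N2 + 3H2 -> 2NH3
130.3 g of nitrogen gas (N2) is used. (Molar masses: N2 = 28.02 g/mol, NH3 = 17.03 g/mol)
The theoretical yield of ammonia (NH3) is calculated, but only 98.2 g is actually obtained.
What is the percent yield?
Moles of N2 = 130.3 g ÷ 28.02 g/mol = 4.65025 mol
Mole ratio: 2 mol NH3 / 1 mol N2
Moles of NH3 = 4.65025 × (2/1) = 9.3005 mol
Theoretical yield = 9.3005 mol × 17.03 g/mol = 158.39 g
Actual yield = 98.2 g
Percent yield = (98.2 / 158.39) × 100% = 62.0%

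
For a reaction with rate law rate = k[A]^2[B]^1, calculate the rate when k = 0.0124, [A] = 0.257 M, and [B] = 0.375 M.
0.0003071 M/s

rate = k·[A]^2·[B]^1 = 0.0124·(0.257)^2·(0.375)^1 = 0.0124·0.066049·0.375 = 0.0003071 M/s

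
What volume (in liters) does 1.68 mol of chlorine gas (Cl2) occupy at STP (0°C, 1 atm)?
At STP, 1 mol of gas occupies 22.4 L
Volume = 1.68 mol × 22.4 L/mol = 37.63 L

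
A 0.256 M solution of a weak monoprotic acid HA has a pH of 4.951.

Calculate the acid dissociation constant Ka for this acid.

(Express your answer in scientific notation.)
K_a = 4.90e-10

[H⁺] = 10^(−pH) = 10^(−4.951) = 1.119e-05 M. For HA ⇌ H⁺ + A⁻, Ka = x²/(C − x) = (1.119e-05)²/(0.256 − 1.119e-05) = 4.90e-10.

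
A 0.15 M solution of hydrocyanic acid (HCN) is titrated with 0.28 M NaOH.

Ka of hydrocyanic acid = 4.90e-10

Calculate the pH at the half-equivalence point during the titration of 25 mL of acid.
pH = pKa = 9.31

At the half-equivalence point, [HA] = [A⁻], so by Henderson–Hasselbalch pH = pKa + log(1) = pKa.
pKa = −log(4.90e-10) = 9.31.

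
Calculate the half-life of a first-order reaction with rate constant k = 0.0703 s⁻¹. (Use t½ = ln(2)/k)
9.86 s

t½ = ln(2)/k = 0.6931/0.0703 = 9.86 s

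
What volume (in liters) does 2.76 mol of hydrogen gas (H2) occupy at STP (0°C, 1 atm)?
At STP, 1 mol of gas occupies 22.4 L
Volume = 2.76 mol × 22.4 L/mol = 61.82 L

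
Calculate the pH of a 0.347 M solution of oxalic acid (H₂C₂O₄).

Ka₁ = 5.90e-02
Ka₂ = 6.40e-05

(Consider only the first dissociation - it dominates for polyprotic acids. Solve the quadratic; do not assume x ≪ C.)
pH = 0.93

x² + Ka₁·x − Ka₁·C = 0 with Ka₁ = 5.90e-02, C = 0.347.
x = (−Ka₁ + √(Ka₁² + 4·Ka₁·C))/2 = 1.1659e-01 M, so pH = 0.93.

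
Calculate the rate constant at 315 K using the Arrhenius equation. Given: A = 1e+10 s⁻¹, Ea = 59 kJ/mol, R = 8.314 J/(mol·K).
1.64e+00 s⁻¹

k = A·exp(-Ea/(R·T)) = 1e+10·exp(-59000/(8.314·315)) = 1e+10·exp(-22.5285) = 1e+10·1.6444e-10 = 1.64e+00 s⁻¹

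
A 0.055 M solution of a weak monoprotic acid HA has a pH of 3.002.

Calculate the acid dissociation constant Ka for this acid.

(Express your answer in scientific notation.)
K_a = 1.83e-05

[H⁺] = 10^(−pH) = 10^(−3.002) = 9.954e-04 M. For HA ⇌ H⁺ + A⁻, Ka = x²/(C − x) = (9.954e-04)²/(0.055 − 9.954e-04) = 1.83e-05.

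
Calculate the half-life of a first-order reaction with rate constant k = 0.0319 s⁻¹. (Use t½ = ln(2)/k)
21.73 s

t½ = ln(2)/k = 0.6931/0.0319 = 21.73 s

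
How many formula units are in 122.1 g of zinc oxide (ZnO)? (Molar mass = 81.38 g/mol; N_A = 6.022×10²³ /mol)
Moles = 122.1 g ÷ 81.38 g/mol = 1.50037 mol
Formula units = 1.50037 mol × 6.022×10²³ /mol = 9.035e+23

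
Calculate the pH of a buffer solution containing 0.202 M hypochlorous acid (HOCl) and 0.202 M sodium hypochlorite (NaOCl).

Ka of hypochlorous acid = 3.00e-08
pH = 7.52

pKa = -log(3.00e-08) = 7.52. pH = pKa + log([A⁻]/[HA]) = 7.52 + log(0.202/0.202)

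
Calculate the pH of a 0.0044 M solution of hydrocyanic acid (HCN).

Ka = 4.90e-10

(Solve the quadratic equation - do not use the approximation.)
pH = 5.83

x² + Ka×x - Ka×C = 0. Using quadratic formula: [H⁺] = 1.4681e-06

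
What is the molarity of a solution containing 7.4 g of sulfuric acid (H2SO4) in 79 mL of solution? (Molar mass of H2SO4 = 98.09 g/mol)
Moles of H2SO4 = 7.4 g ÷ 98.09 g/mol = 0.0754409 mol
Volume = 79 mL = 0.079 L
Molarity = 0.0754409 mol ÷ 0.079 L = 0.9549 M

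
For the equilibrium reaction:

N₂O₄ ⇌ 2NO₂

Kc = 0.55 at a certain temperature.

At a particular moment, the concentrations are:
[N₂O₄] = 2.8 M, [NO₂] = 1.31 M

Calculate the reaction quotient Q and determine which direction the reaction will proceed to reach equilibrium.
Q = 0.613, Q > K, reaction proceeds reverse (toward reactants)

Q = ([NO₂]^2) / ([N₂O₄])
  = ((1.31)^2) / ((2.8)) = 1.7161/2.8 = 0.6129
Since Q = 0.6129 > Kc = 0.55, the reaction proceeds reverse (toward reactants) to reach equilibrium.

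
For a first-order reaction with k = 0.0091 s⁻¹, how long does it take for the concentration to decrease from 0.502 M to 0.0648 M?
224.98 s

From ln[A] = ln[A]₀ - k·t: t = ln([A]₀/[A])/k = ln(0.502/0.0648)/0.0091 = ln(7.7469)/0.0091 = 2.0473/0.0091 = 224.98 s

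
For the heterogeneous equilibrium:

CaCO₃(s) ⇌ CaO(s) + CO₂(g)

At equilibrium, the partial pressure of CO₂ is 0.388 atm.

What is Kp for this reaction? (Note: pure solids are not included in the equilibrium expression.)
K_p = 0.388

Solids (CaCO₃, CaO) have activity 1 and are excluded.
Kp = P(CO₂) = 0.388.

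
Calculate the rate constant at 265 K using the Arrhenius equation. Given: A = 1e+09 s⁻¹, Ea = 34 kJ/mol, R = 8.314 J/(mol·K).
1.99e+02 s⁻¹

k = A·exp(-Ea/(R·T)) = 1e+09·exp(-34000/(8.314·265)) = 1e+09·exp(-15.4320) = 1e+09·1.9859e-07 = 1.99e+02 s⁻¹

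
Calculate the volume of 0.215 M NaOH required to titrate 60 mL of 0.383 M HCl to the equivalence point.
V_{base} = 106.9 mL

At equivalence: moles acid = moles base.
moles HCl = 0.383 M × 0.06 L = 0.02298 mol
V_NaOH = 0.02298 mol ÷ 0.215 M = 0.1069 L = 106.9 mL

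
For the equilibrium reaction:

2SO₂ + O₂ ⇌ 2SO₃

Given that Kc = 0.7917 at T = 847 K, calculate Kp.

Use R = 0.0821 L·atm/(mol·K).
K_p = 0.0114

Δn = (moles gaseous products) − (moles gaseous reactants) = -1
T = 847 K; RT = 0.0821 × 847 = 69.5387
Kp = Kc·(RT)^Δn = 0.7917 × (69.5387)^-1 = 0.7917 × 0.0143805 = 0.0114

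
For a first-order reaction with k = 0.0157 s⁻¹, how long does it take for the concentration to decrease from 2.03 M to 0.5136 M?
87.54 s

From ln[A] = ln[A]₀ - k·t: t = ln([A]₀/[A])/k = ln(2.03/0.5136)/0.0157 = ln(3.9525)/0.0157 = 1.3743/0.0157 = 87.54 s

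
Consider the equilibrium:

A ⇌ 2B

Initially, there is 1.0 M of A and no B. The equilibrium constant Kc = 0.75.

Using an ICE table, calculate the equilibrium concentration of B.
[B] = 0.699 M

ICE: [A] = 1.0 − x, [B] = 2x.
Kc = (2x)²/(1.0 − x) = 0.75 ⇒ 4x² + 0.75x − 0.75 = 0.
x = (−0.75 + √(0.75² + 4·4·0.75))/(2·4) = (−0.75 + √12.562)/8 = 0.3493.
[B] = 2x = 0.699 M.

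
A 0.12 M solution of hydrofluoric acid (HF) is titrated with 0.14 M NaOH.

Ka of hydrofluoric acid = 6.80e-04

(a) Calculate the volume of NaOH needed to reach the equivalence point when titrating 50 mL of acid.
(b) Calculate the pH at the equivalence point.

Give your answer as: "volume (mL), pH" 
V = 42.9 mL, pH = 7.99

(a) At equivalence: moles acid = moles base.
moles acid = 0.12 × 0.05 = 0.006 mol; V_NaOH = 0.006/0.14 = 0.04286 L = 42.9 mL.
(b) At equivalence, all acid → conjugate base A⁻ at [A⁻] = 0.006/0.09286 = 0.06462 M.
Kb = Kw/Ka = 1.0e-14/6.80e-04 = 1.471e-11; [OH⁻] = √(Kb·[A⁻]) = 9.748e-07; pOH = 6.01; pH = 14 − pOH = 7.99.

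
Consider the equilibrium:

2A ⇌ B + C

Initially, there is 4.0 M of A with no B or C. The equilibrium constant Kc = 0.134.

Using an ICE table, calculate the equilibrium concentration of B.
[B] = 0.845 M

ICE: [A] = 4.0 − 2x, [B] = [C] = x.
Kc = x²/(4.0 − 2x)² = 0.134 ⇒ √Kc = x/(4.0 − 2x).
x = √0.134·4.0/(1 + 2√0.134) = 0.36606·4.0/1.7321 = 0.84535.
[B] = x = 0.845 M.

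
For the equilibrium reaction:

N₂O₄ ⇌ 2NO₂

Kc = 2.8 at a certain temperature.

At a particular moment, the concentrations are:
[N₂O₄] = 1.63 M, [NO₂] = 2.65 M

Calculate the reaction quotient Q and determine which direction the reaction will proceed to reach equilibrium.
Q = 4.308, Q > K, reaction proceeds reverse (toward reactants)

Q = ([NO₂]^2) / ([N₂O₄])
  = ((2.65)^2) / ((1.63)) = 7.0225/1.63 = 4.308
Since Q = 4.308 > Kc = 2.8, the reaction proceeds reverse (toward reactants) to reach equilibrium.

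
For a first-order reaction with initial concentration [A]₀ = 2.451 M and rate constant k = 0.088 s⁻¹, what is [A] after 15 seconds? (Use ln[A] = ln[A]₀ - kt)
0.6547 M

ln[A] = ln[A]₀ - k·t = ln(2.451) - (0.088)·(15) = 0.8965 - 1.3200 = -0.4235
[A] = e^(-0.4235) = 0.6547 M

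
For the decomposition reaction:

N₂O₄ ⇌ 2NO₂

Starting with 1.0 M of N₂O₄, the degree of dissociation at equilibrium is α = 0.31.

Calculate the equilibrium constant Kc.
K_c = 0.5571

x = α·[A]₀ = 0.31 × 1.0 = 0.31 M dissociated.
At eq: [N₂O₄] = 1.0 − 0.31 = 0.69 M; [NO₂] = 2x = 0.62 M.
Kc = [NO₂]²/[N₂O₄] = (0.62)²/0.69 = 0.5571.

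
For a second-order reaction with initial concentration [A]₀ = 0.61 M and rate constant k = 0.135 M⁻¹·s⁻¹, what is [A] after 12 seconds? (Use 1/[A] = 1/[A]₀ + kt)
0.3068 M

1/[A] = 1/[A]₀ + k·t = 1/0.61 + (0.135)·(12) = 1.6393 + 1.6200 = 3.2593
[A] = 1/3.2593 = 0.3068 M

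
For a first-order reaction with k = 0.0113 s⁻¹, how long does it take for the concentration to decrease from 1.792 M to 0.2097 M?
189.86 s

From ln[A] = ln[A]₀ - k·t: t = ln([A]₀/[A])/k = ln(1.792/0.2097)/0.0113 = ln(8.5455)/0.0113 = 2.1454/0.0113 = 189.86 s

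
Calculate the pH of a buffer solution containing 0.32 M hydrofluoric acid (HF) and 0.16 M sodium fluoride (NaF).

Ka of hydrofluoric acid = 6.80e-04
pH = 2.87

pKa = -log(6.80e-04) = 3.17. pH = pKa + log([A⁻]/[HA]) = 3.17 + log(0.16/0.32)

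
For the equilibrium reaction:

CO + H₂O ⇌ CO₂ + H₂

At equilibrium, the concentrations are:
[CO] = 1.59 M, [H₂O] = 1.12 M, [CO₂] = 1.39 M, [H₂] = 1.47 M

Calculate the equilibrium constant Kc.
K_c = 1.1474

Kc = ([CO₂] × [H₂]) / ([CO] × [H₂O])
   = ((1.39)·(1.47)) / ((1.59)·(1.12))
   = 2.0433 / 1.7808 = 1.1474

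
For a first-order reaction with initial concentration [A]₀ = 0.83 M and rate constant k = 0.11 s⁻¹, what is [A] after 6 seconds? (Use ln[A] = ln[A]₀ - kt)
0.4290 M

ln[A] = ln[A]₀ - k·t = ln(0.83) - (0.11)·(6) = -0.1863 - 0.6600 = -0.8463
[A] = e^(-0.8463) = 0.4290 M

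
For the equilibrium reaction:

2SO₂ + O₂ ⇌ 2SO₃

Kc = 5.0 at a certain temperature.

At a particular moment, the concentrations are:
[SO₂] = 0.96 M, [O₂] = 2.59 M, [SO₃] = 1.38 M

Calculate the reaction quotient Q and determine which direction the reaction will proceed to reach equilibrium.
Q = 0.798, Q < K, reaction proceeds forward (toward products)

Q = ([SO₃]^2) / ([SO₂]^2 × [O₂])
  = ((1.38)^2) / ((0.96)^2·(2.59)) = 1.9044/2.3869 = 0.7978
Since Q = 0.7978 < Kc = 5.0, the reaction proceeds forward (toward products) to reach equilibrium.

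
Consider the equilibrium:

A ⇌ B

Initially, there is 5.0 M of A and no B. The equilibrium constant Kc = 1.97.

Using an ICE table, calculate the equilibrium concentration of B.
[B] = 3.316 M

ICE: [A] = 5.0 − x, [B] = x.
Kc = x/(5.0 − x) = 1.97 ⇒ x = 1.97·5.0/(1 + 1.97) = 9.85/2.97 = 3.316.
[B] = x = 3.316 M.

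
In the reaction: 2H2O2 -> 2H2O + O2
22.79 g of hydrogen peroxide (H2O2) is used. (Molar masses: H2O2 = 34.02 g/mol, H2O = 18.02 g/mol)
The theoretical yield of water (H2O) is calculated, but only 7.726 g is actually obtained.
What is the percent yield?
Moles of H2O2 = 22.79 g ÷ 34.02 g/mol = 0.6699 mol
Mole ratio: 2 mol H2O / 2 mol H2O2
Moles of H2O = 0.6699 × (2/2) = 0.6699 mol
Theoretical yield = 0.6699 mol × 18.02 g/mol = 12.072 g
Actual yield = 7.726 g
Percent yield = (7.726 / 12.072) × 100% = 64.0%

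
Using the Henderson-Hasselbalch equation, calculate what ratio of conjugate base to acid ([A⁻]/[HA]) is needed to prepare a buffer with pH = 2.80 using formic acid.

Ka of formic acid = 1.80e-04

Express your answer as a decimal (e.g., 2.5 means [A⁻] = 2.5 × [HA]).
[A⁻]/[HA] = 0.114

pKa = −log(1.80e-04) = 3.7447. pH = pKa + log([A⁻]/[HA]). 2.80 = 3.7447 + log(ratio). log(ratio) = 2.80 − 3.7447 = -0.9447. ratio = 10^(-0.9447) = 0.114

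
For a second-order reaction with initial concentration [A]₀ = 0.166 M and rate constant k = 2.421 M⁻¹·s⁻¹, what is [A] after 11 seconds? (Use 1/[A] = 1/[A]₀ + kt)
0.0306 M

1/[A] = 1/[A]₀ + k·t = 1/0.166 + (2.421)·(11) = 6.0241 + 26.6310 = 32.6551
[A] = 1/32.6551 = 0.0306 M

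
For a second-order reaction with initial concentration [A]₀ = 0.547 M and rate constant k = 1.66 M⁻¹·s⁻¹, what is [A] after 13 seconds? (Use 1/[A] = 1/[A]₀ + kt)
0.0427 M

1/[A] = 1/[A]₀ + k·t = 1/0.547 + (1.66)·(13) = 1.8282 + 21.5800 = 23.4082
[A] = 1/23.4082 = 0.0427 M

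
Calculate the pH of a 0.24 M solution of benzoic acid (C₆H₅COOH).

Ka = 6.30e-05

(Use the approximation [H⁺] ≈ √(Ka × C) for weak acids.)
pH = 2.41

[H⁺] = √(Ka × C) = √(6.30e-05 × 0.24) = 3.8884e-03. pH = -log(3.8884e-03)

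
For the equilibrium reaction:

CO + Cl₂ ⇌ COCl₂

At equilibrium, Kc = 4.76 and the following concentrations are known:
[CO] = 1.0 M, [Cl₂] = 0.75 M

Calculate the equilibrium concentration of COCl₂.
[COCl₂] = 3.5700 M

Kc = ([COCl₂]) / ([CO] × [Cl₂]) = 4.76
[COCl₂]^1 = Kc · (reactant terms)/(other product terms) = 4.76 · 0.75 / 1 = 3.57
[COCl₂] = 3.5700 M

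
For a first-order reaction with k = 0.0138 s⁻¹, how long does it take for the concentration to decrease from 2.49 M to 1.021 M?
64.60 s

From ln[A] = ln[A]₀ - k·t: t = ln([A]₀/[A])/k = ln(2.49/1.021)/0.0138 = ln(2.4388)/0.0138 = 0.8915/0.0138 = 64.60 s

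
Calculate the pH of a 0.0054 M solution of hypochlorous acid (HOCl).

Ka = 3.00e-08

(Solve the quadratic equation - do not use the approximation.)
pH = 4.90

x² + Ka×x - Ka×C = 0. Using quadratic formula: [H⁺] = 1.2713e-05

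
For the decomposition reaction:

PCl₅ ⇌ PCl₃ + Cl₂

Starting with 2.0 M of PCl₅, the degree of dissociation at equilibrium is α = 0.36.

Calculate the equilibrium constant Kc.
K_c = 0.4050

x = α·[A]₀ = 0.36 × 2.0 = 0.72 M dissociated.
At eq: [PCl₅] = 2.0 − 0.72 = 1.28 M; [PCl₃] = [Cl₂] = x = 0.72 M.
Kc = [PCl₃][Cl₂]/[PCl₅] = (0.72)²/1.28 = 0.405.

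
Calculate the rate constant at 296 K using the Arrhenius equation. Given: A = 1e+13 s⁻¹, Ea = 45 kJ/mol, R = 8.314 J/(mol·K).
1.14e+05 s⁻¹

k = A·exp(-Ea/(R·T)) = 1e+13·exp(-45000/(8.314·296)) = 1e+13·exp(-18.2857) = 1e+13·1.1446e-08 = 1.14e+05 s⁻¹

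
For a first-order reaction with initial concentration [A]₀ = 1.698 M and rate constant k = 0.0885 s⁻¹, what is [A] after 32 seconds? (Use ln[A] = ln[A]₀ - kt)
0.1000 M

ln[A] = ln[A]₀ - k·t = ln(1.698) - (0.0885)·(32) = 0.5295 - 2.8320 = -2.3025
[A] = e^(-2.3025) = 0.1000 M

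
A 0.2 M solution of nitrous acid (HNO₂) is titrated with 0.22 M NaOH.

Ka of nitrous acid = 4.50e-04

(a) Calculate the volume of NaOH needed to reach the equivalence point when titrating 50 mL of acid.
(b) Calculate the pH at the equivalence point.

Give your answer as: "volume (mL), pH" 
V = 45.5 mL, pH = 8.18

(a) At equivalence: moles acid = moles base.
moles acid = 0.2 × 0.05 = 0.01 mol; V_NaOH = 0.01/0.22 = 0.04545 L = 45.5 mL.
(b) At equivalence, all acid → conjugate base A⁻ at [A⁻] = 0.01/0.09545 = 0.1048 M.
Kb = Kw/Ka = 1.0e-14/4.50e-04 = 2.222e-11; [OH⁻] = √(Kb·[A⁻]) = 1.526e-06; pOH = 5.82; pH = 14 − pOH = 8.18.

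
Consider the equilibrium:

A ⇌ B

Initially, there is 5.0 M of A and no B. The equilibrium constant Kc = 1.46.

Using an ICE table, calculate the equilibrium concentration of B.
[B] = 2.967 M

ICE: [A] = 5.0 − x, [B] = x.
Kc = x/(5.0 − x) = 1.46 ⇒ x = 1.46·5.0/(1 + 1.46) = 7.3/2.46 = 2.967.
[B] = x = 2.967 M.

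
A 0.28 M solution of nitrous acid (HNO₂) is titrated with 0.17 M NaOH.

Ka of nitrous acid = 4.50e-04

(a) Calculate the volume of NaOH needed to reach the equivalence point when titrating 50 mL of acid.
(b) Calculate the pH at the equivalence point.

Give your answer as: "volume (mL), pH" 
V = 82.4 mL, pH = 8.19

(a) At equivalence: moles acid = moles base.
moles acid = 0.28 × 0.05 = 0.014 mol; V_NaOH = 0.014/0.17 = 0.08235 L = 82.4 mL.
(b) At equivalence, all acid → conjugate base A⁻ at [A⁻] = 0.014/0.1324 = 0.1058 M.
Kb = Kw/Ka = 1.0e-14/4.50e-04 = 2.222e-11; [OH⁻] = √(Kb·[A⁻]) = 1.533e-06; pOH = 5.81; pH = 14 − pOH = 8.19.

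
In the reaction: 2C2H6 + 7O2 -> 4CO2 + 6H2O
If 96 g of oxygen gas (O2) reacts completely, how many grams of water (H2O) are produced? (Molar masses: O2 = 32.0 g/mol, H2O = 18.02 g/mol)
Moles of O2 = 96 g ÷ 32.0 g/mol = 3 mol
Mole ratio: 6 mol H2O / 7 mol O2
Moles of H2O = 3 × (6/7) = 2.57143 mol
Mass of H2O = 2.57143 mol × 18.02 g/mol = 46.34 g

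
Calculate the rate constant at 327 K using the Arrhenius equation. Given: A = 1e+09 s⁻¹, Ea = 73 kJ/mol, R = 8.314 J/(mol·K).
2.18e-03 s⁻¹

k = A·exp(-Ea/(R·T)) = 1e+09·exp(-73000/(8.314·327)) = 1e+09·exp(-26.8513) = 1e+09·2.1809e-12 = 2.18e-03 s⁻¹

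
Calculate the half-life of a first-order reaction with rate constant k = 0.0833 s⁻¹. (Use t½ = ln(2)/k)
8.32 s

t½ = ln(2)/k = 0.6931/0.0833 = 8.32 s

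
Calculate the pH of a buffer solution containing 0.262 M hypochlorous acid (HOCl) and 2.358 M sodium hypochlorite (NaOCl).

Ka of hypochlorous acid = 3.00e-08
pH = 8.48

pKa = -log(3.00e-08) = 7.52. pH = pKa + log([A⁻]/[HA]) = 7.52 + log(2.358/0.262)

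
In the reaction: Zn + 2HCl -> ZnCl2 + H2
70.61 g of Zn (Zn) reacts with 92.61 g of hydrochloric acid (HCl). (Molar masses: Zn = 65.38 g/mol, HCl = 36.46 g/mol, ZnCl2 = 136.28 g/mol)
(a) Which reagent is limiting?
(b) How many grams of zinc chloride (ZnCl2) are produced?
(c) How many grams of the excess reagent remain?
(a) Zn, (b) 147.2 g, (c) 13.86 g

Moles of Zn = 70.61 g ÷ 65.38 g/mol = 1.07999 mol
Moles of HCl = 92.61 g ÷ 36.46 g/mol = 2.54004 mol
Moles ÷ coefficient: Zn: 1.07999/1 = 1.08, HCl: 2.54004/2 = 1.27
(a) Zn has the smaller value, so Zn is the limiting reagent.
(b) Moles of ZnCl2 = 1.07999 mol Zn × (1/1) = 1.07999 mol; mass = 1.07999 mol × 136.28 g/mol = 147.2 g
(c) HCl consumed = 1.07999 × (2/1) = 2.15999 mol; remaining = 2.54004 − 2.15999 = 0.380056 mol; mass = 0.380056 mol × 36.46 g/mol = 13.86 g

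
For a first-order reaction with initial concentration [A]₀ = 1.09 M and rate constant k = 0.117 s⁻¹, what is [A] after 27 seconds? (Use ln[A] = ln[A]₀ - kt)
0.0463 M

ln[A] = ln[A]₀ - k·t = ln(1.09) - (0.117)·(27) = 0.0862 - 3.1590 = -3.0728
[A] = e^(-3.0728) = 0.0463 M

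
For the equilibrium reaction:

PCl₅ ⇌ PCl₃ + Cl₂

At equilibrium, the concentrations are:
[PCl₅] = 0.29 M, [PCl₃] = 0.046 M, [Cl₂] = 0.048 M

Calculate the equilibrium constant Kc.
K_c = 7.61e-03

Kc = ([PCl₃] × [Cl₂]) / ([PCl₅])
   = ((0.046)·(0.048)) / ((0.29))
   = 0.002208 / 0.29 = 7.61e-03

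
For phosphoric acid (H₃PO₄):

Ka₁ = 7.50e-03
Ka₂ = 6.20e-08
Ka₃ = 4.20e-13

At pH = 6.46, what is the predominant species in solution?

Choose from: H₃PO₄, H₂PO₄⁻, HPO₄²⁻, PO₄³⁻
H₂PO₄⁻

pKa1 = 2.12, pKa2 = 7.21, pKa3 = 12.38. Each pKa is the crossover between adjacent species; pH = 6.46 lies in the region where H₂PO₄⁻ predominates.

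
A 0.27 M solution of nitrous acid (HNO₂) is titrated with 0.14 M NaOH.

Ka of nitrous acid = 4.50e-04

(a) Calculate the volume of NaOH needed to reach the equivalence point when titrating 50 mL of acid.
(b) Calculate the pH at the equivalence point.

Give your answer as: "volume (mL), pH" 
V = 96.4 mL, pH = 8.16

(a) At equivalence: moles acid = moles base.
moles acid = 0.27 × 0.05 = 0.0135 mol; V_NaOH = 0.0135/0.14 = 0.09643 L = 96.4 mL.
(b) At equivalence, all acid → conjugate base A⁻ at [A⁻] = 0.0135/0.1464 = 0.0922 M.
Kb = Kw/Ka = 1.0e-14/4.50e-04 = 2.222e-11; [OH⁻] = √(Kb·[A⁻]) = 1.431e-06; pOH = 5.84; pH = 14 − pOH = 8.16.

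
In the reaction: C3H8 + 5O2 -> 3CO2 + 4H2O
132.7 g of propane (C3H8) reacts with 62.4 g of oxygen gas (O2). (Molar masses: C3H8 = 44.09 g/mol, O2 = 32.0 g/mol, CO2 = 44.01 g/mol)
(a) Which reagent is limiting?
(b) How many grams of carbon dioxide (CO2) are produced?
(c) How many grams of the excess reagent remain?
(a) O2, (b) 51.49 g, (c) 115.5 g

Moles of C3H8 = 132.7 g ÷ 44.09 g/mol = 3.00975 mol
Moles of O2 = 62.4 g ÷ 32.0 g/mol = 1.95 mol
Moles ÷ coefficient: C3H8: 3.00975/1 = 3.01, O2: 1.95/5 = 0.39
(a) O2 has the smaller value, so O2 is the limiting reagent.
(b) Moles of CO2 = 1.95 mol O2 × (3/5) = 1.17 mol; mass = 1.17 mol × 44.01 g/mol = 51.49 g
(c) C3H8 consumed = 1.95 × (1/5) = 0.39 mol; remaining = 3.00975 − 0.39 = 2.61975 mol; mass = 2.61975 mol × 44.09 g/mol = 115.5 g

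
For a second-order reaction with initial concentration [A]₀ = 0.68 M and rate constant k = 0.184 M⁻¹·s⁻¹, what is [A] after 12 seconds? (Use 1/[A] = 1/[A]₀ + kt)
0.2718 M

1/[A] = 1/[A]₀ + k·t = 1/0.68 + (0.184)·(12) = 1.4706 + 2.2080 = 3.6786
[A] = 1/3.6786 = 0.2718 M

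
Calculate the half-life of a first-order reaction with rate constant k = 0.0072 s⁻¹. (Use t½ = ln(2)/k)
96.27 s

t½ = ln(2)/k = 0.6931/0.0072 = 96.27 s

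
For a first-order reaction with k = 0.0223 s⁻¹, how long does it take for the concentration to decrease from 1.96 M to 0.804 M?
39.96 s

From ln[A] = ln[A]₀ - k·t: t = ln([A]₀/[A])/k = ln(1.96/0.804)/0.0223 = ln(2.4378)/0.0223 = 0.8911/0.0223 = 39.96 s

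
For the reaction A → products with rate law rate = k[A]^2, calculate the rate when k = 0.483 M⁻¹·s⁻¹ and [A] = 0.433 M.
0.09056 M/s

rate = k·[A]^2 = 0.483·(0.433)^2 = 0.483·0.187489 = 0.09056 M/s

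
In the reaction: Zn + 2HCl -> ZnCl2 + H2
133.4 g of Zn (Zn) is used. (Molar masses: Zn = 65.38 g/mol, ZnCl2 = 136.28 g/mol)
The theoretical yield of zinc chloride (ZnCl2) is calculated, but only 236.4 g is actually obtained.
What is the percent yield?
Moles of Zn = 133.4 g ÷ 65.38 g/mol = 2.04038 mol
Mole ratio: 1 mol ZnCl2 / 1 mol Zn
Moles of ZnCl2 = 2.04038 × (1/1) = 2.04038 mol
Theoretical yield = 2.04038 mol × 136.28 g/mol = 278.06 g
Actual yield = 236.4 g
Percent yield = (236.4 / 278.06) × 100% = 85.0%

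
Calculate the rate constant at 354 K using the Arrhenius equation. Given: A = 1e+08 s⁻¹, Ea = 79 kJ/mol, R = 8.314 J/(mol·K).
2.20e-04 s⁻¹

k = A·exp(-Ea/(R·T)) = 1e+08·exp(-79000/(8.314·354)) = 1e+08·exp(-26.8419) = 1e+08·2.2014e-12 = 2.20e-04 s⁻¹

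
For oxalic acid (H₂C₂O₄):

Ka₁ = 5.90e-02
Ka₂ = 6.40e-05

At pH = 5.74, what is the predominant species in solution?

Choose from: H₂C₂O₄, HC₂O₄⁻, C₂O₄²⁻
C₂O₄²⁻

pKa1 = 1.23, pKa2 = 4.19. Each pKa is the crossover between adjacent species; pH = 5.74 lies in the region where C₂O₄²⁻ predominates.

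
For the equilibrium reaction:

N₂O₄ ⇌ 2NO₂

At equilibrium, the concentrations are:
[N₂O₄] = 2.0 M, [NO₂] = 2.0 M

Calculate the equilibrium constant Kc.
K_c = 2.0000

Kc = ([NO₂]^2) / ([N₂O₄])
   = ((2.0)^2) / ((2.0))
   = 4 / 2 = 2.0000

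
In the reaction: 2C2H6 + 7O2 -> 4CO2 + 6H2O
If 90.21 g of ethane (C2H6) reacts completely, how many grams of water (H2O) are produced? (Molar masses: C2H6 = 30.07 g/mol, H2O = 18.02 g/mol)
Moles of C2H6 = 90.21 g ÷ 30.07 g/mol = 3 mol
Mole ratio: 6 mol H2O / 2 mol C2H6
Moles of H2O = 3 × (6/2) = 9 mol
Mass of H2O = 9 mol × 18.02 g/mol = 162.2 g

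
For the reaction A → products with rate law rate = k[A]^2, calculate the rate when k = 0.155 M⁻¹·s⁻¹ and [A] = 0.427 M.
0.02826 M/s

rate = k·[A]^2 = 0.155·(0.427)^2 = 0.155·0.182329 = 0.02826 M/s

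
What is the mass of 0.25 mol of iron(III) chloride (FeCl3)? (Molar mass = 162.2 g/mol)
Mass = 0.25 mol × 162.2 g/mol = 40.55 g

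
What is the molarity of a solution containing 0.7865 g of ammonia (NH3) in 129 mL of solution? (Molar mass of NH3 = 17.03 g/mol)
Moles of NH3 = 0.7865 g ÷ 17.03 g/mol = 0.0461832 mol
Volume = 129 mL = 0.129 L
Molarity = 0.0461832 mol ÷ 0.129 L = 0.358 M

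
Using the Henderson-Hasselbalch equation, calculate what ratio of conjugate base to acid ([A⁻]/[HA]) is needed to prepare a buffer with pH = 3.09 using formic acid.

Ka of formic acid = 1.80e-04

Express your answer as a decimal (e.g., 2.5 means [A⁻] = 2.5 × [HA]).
[A⁻]/[HA] = 0.221

pKa = −log(1.80e-04) = 3.7447. pH = pKa + log([A⁻]/[HA]). 3.09 = 3.7447 + log(ratio). log(ratio) = 3.09 − 3.7447 = -0.6547. ratio = 10^(-0.6547) = 0.221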